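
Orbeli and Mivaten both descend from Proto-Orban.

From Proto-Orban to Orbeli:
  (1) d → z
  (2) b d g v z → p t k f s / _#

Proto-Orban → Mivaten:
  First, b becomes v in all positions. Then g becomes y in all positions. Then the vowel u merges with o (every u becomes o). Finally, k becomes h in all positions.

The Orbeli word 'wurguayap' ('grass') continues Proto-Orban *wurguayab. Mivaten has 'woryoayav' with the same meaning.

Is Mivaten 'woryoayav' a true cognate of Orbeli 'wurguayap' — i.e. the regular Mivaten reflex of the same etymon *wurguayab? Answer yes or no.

yes

Derive the expected Mivaten reflex of *wurguayab:
Mivaten: start from *wurguayab.
  rule 1 (unconditioned shift): wurguayab → wurguayav
  rule 2 (unconditioned shift): wurguayav → wuryuayav
  rule 3 (vowel merger): wuryuayav → woryoayav
  rule 4: no change — woryoayav
  ⇒ Mivaten woryoayav
Mivaten 'woryoayav' matches the regular reflex exactly, so the pair is cognate.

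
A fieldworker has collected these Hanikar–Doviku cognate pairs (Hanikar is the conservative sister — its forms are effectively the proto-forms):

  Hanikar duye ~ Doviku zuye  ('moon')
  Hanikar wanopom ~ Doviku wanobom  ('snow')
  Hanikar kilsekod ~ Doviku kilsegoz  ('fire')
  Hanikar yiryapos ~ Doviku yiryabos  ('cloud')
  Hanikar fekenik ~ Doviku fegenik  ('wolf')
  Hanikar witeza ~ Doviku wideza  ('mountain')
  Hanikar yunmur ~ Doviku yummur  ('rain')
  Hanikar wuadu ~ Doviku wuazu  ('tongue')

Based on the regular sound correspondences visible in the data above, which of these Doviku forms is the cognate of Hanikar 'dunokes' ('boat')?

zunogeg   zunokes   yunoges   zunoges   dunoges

duye ~ zuye — Hanikar d corresponds to Doviku z word-initially before a back vowel.
fekenik ~ fegenik — Hanikar k corresponds to Doviku g between vowels (before a front vowel).
Applying these to Hanikar 'dunokes':
  dunokes → zunokes   (d→z word-initially before a back vowel)
  zunokes → zunoges   (k→g between vowels (before a front vowel))
So the Doviku cognate is 'zunoges'.

zunoges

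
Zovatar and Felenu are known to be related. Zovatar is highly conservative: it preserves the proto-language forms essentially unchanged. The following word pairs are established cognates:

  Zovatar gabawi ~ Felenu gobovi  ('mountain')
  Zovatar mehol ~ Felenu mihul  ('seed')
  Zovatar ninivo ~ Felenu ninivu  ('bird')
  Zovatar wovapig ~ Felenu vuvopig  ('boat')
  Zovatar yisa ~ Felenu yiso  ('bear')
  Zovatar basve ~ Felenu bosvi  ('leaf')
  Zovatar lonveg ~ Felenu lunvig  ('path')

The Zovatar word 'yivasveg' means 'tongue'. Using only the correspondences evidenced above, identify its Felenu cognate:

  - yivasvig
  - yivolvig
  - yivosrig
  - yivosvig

gabawi ~ gobovi, basve ~ bosvi — Zovatar a corresponds to Felenu o after a consonant, before a consonant other than r, m, n, p, b, f, v.
mehol ~ mihul, lonveg ~ lunvig — Zovatar e corresponds to Felenu i after a consonant, before a consonant other than r, m, n, p, b, f, v.
Applying these to Zovatar 'yivasveg':
  yivasveg → yivosveg   (a→o after a consonant, before a consonant other than r, m, n, p, b, f, v)
  yivosveg → yivosvig   (e→i after a consonant, before a consonant other than r, m, n, p, b, f, v)
So the Felenu cognate is 'yivosvig'.

yivosvig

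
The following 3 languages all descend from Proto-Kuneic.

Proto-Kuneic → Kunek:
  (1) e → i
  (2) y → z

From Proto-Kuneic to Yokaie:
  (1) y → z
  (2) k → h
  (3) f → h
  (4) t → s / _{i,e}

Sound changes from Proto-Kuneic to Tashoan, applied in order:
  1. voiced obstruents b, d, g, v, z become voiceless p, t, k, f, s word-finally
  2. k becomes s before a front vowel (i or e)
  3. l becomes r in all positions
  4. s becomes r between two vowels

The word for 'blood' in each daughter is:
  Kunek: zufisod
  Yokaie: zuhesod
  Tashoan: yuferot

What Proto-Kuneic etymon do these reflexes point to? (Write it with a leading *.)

Position 3: Kunek has f, Yokaie has h, Tashoan has f. Kunek preserves f here (none of its changes turn any other segment into f), so the proto-segment is *f.
Position 4: Kunek has i, Yokaie has e, Tashoan has e. Yokaie preserves e here (none of its changes turn any other segment into e), so the proto-segment is *e.
Position 7: Kunek has d, Yokaie has d, Tashoan has t. Kunek preserves d here (none of its changes turn any other segment into d), so the proto-segment is *d.
This points to *yufesod. Verify forward in each daughter:
Kunek: *yufesod
  yufesod → yufisod   [vowel merger]
  yufisod → zufisod   [unconditioned shift]
  giving Kunek zufisod.
Yokaie: *yufesod > zufesod > zuhesod  (by unconditioned shift, unconditioned shift)
Tashoan: *yufesod
  yufesod → yufesot   [final devoicing]
  yufesot (rule 2 does not apply)
  yufesot (rule 3 does not apply)
  yufesot → yuferot   [rhotacism]
  giving Tashoan yuferot.
*yufesod is the unique common source.

*yufesod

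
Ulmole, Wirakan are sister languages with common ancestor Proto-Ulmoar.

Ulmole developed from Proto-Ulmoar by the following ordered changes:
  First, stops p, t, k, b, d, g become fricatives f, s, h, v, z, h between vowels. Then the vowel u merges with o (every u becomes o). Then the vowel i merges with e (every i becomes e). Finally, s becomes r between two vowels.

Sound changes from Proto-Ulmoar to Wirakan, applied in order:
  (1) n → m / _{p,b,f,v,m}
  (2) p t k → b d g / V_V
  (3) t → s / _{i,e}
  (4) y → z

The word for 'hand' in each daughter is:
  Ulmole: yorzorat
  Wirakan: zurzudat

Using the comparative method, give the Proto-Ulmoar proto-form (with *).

Position 1: Ulmole has y, Wirakan has z. Ulmole preserves y here (none of its changes turn any other segment into y), so the proto-segment is *y.
Position 6: Ulmole has r, Wirakan has d. Taking the neighbouring segments as reconstructed: Ulmole r could go back to *t or *s or *r; Wirakan d could go back to *t or *d — the one source consistent with every daughter is *t.
Continuing position by position gives *yurzutat; check it forward:
Ulmole: *yurzutat > yurzusat > yorzosat > yorzorat  (by intervocalic lenition, vowel merger, rhotacism)
Wirakan: *yurzutat > yurzudat > zurzudat  (by intervocalic voicing, unconditioned shift)
Only *yurzutat yields all of Ulmole yorzorat, Wirakan zurzudat.

*yurzutat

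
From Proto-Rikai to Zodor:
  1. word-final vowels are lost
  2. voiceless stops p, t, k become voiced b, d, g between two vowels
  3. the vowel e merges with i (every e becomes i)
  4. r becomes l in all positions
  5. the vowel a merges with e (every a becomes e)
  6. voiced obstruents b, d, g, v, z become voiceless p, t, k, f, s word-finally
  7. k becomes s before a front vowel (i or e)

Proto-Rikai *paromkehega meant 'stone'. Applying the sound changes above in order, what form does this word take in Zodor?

pelomsihik

Zodor: *paromkehega > paromkeheg > paromkihig > palomkihig > pelomkihig > pelomkihik > pelomsihik  (by apocope, vowel merger, unconditioned shift, vowel merger, final devoicing, palatalisation)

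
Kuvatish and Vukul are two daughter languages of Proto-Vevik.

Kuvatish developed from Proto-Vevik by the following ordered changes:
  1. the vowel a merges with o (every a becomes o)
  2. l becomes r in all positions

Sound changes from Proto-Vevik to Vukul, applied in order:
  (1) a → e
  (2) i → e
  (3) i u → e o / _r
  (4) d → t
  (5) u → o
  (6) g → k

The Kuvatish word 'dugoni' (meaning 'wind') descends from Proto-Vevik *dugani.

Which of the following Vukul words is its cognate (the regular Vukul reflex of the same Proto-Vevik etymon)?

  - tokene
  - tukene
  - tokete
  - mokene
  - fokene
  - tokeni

Vukul: *dugani > dugeni > dugene > tugene > togene > tokene  (by vowel merger, vowel merger, unconditioned shift, vowel merger, unconditioned shift)
The other candidates each miss or misapply at least one Vukul change.

tokene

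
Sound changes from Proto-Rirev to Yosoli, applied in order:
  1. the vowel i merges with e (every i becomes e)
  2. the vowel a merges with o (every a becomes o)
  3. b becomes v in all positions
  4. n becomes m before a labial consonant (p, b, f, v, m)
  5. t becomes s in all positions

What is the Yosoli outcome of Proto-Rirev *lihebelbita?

lehevelveso

Yosoli: *lihebelbita > lehebelbeta > lehebelbeto > lehevelveto > lehevelveso  (by vowel merger, vowel merger, unconditioned shift, unconditioned shift)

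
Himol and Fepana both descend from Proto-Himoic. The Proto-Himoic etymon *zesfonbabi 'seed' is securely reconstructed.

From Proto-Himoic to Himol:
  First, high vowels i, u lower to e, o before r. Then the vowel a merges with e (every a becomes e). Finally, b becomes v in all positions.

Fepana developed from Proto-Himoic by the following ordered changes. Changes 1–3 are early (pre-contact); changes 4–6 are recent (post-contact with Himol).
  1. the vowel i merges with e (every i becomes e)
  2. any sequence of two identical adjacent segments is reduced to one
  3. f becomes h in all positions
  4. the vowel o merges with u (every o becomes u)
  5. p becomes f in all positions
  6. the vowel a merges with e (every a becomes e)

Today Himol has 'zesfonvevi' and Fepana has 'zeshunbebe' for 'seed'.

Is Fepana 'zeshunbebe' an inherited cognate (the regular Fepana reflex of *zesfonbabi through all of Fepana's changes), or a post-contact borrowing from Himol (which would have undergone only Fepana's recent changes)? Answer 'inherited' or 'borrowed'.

If inherited, *zesfonbabi would pass through all of Fepana's changes:
Fepana: start from *zesfonbabi.
  rule 1 (vowel merger): zesfonbabi → zesfonbabe
  rule 2: no change — zesfonbabe
  rule 3 (unconditioned shift): zesfonbabe → zeshonbabe
  rule 4 (vowel merger): zeshonbabe → zeshunbabe
  rule 5: no change — zeshunbabe
  rule 6 (vowel merger): zeshunbabe → zeshunbebe
  ⇒ Fepana zeshunbebe
If borrowed from Himol 'zesfonvevi' after the early changes, it would undergo only the recent ones:
  rule 4 (vowel merger): zesfonvevi → zesfunvevi
  rule 5 (unconditioned shift): no change (zesfunvevi)
  rule 6 (vowel merger): no change (zesfunvevi)
  ⇒ as a loan: zesfunvevi
Fepana 'zeshunbebe' matches the inherited outcome exactly, so it is an inherited cognate, not a loan.

inherited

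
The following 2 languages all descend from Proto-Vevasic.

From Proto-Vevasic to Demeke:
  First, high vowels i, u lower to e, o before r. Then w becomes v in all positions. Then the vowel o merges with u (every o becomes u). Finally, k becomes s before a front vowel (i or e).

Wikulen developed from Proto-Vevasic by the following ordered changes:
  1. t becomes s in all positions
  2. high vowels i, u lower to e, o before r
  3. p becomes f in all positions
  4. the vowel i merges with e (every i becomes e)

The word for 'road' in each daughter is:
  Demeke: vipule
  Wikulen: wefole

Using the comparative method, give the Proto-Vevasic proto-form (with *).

Position 1: Demeke has v, Wikulen has w. Wikulen preserves w here (none of its changes turn any other segment into w), so the proto-segment is *w.
Position 4: Demeke has u, Wikulen has o. Taking the neighbouring segments as reconstructed: Demeke u could go back to *o or *u; Wikulen o can only go back to *o — the one source consistent with every daughter is *o.
This points to *wipole. Verify forward in each daughter:
Demeke: *wipole
  wipole (rule 1 does not apply)
  wipole → vipole   [unconditioned shift]
  vipole → vipule   [vowel merger]
  vipule (rule 4 does not apply)
  giving Demeke vipule.
Wikulen: start from *wipole.
  rule 1: no change — wipole
  rule 2: no change — wipole
  rule 3 (unconditioned shift): wipole → wifole
  rule 4 (vowel merger): wifole → wefole
  ⇒ Wikulen wefole
Only *wipole yields all of Demeke vipule, Wikulen wefole.

*wipole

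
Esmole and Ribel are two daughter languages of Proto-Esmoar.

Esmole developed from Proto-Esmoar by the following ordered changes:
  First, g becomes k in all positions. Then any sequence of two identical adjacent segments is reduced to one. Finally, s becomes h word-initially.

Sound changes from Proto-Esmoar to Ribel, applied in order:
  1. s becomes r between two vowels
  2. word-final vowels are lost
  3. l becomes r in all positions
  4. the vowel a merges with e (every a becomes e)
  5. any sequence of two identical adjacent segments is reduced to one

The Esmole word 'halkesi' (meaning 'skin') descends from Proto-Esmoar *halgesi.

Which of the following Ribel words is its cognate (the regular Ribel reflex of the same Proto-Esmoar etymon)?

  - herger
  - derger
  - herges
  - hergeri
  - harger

herger

Ribel: start from *halgesi.
  rule 1 (rhotacism): halgesi → halgeri
  rule 2 (apocope): halgeri → halger
  rule 3 (unconditioned shift): halger → harger
  rule 4 (vowel merger): harger → herger
  rule 5: no change — herger
  ⇒ Ribel herger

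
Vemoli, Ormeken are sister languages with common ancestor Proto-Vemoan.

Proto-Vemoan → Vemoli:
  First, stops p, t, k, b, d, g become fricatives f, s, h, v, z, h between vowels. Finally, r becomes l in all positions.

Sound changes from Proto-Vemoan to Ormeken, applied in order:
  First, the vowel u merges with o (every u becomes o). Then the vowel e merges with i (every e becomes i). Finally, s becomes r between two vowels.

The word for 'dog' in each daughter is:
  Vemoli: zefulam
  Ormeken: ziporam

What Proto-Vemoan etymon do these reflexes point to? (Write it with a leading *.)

*zepuram

Position 3: Vemoli has f, Ormeken has p. Ormeken preserves p here (none of its changes turn any other segment into p), so the proto-segment is *p.
Position 2: Vemoli has e, Ormeken has i. Vemoli preserves e here (none of its changes turn any other segment into e), so the proto-segment is *e.
Position 5: Vemoli has l, Ormeken has r. Taking the neighbouring segments as reconstructed: Vemoli l could go back to *l or *r; Ormeken r could go back to *s or *r — the one source consistent with every daughter is *r.
Continuing position by position gives *zepuram; check it forward:
Vemoli: *zepuram > zefuram > zefulam  (by intervocalic lenition, unconditioned shift)
Ormeken: *zepuram
  zepuram → zeporam   [vowel merger]
  zeporam → ziporam   [vowel merger]
  ziporam (rule 3 does not apply)
  giving Ormeken ziporam.
No other proto-form is consistent with every reflex, so the reconstruction is *zepuram.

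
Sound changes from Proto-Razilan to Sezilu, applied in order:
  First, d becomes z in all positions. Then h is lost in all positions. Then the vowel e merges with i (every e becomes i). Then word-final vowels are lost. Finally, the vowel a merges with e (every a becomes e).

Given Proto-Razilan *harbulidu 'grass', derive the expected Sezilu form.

erbuliz

Sezilu: *harbulidu > harbulizu > arbulizu > arbuliz > erbuliz  (by unconditioned shift, h-loss, apocope, vowel merger)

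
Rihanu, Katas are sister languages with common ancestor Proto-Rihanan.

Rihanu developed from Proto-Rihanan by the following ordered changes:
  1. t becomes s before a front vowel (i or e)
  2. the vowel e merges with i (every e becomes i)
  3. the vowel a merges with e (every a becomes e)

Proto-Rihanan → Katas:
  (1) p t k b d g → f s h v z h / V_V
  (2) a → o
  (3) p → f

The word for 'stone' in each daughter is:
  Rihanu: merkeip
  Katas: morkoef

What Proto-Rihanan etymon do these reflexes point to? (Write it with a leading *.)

Position 7: Rihanu has p, Katas has f. Rihanu preserves p here (none of its changes turn any other segment into p), so the proto-segment is *p.
Position 6: Rihanu has i, Katas has e. Katas preserves e here (none of its changes turn any other segment into e), so the proto-segment is *e.
This points to *markaep. Verify forward in each daughter:
Rihanu: *markaep
  markaep (rule 1 does not apply)
  markaep → markaip   [vowel merger]
  markaip → merkeip   [vowel merger]
  giving Rihanu merkeip.
Katas: start from *markaep.
  rule 1: no change — markaep
  rule 2 (vowel merger): markaep → morkoep
  rule 3 (unconditioned shift): morkoep → morkoef
  ⇒ Katas morkoef
*markaep is the unique common source.

*markaep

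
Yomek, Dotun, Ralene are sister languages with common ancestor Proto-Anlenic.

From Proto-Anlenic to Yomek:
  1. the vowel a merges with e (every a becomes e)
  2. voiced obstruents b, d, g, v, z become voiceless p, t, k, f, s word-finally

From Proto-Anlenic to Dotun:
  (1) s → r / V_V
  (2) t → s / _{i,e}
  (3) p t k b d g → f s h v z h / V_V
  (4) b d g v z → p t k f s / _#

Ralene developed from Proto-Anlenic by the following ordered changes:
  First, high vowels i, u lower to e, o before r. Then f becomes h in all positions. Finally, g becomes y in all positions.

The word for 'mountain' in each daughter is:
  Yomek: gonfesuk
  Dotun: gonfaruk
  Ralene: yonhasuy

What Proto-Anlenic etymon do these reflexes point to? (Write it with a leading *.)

Position 6: Yomek has s, Dotun has r, Ralene has s. Ralene preserves s here (none of its changes turn any other segment into s), so the proto-segment is *s.
Position 4: Yomek has f, Dotun has f, Ralene has h. Taking the neighbouring segments as reconstructed: Yomek f can only go back to *f; Dotun f can only go back to *f; Ralene h could go back to *f or *h — the one source consistent with every daughter is *f.
Position 8: Yomek has k, Dotun has k, Ralene has y. Taking the neighbouring segments as reconstructed: Yomek k could go back to *k or *g; Dotun k could go back to *k or *g; Ralene y could go back to *g or *y — the one source consistent with every daughter is *g.
Continuing position by position gives *gonfasug; check it forward:
Yomek: *gonfasug > gonfesug > gonfesuk  (by vowel merger, final devoicing)
Dotun: *gonfasug
  gonfasug → gonfarug   [rhotacism]
  gonfarug (rule 2 does not apply)
  gonfarug (rule 3 does not apply)
  gonfarug → gonfaruk   [final devoicing]
  giving Dotun gonfaruk.
Ralene: *gonfasug
  gonfasug (rule 1 does not apply)
  gonfasug → gonhasug   [unconditioned shift]
  gonhasug → yonhasuy   [unconditioned shift]
  giving Ralene yonhasuy.
Only *gonfasug yields all of Yomek gonfesuk, Dotun gonfaruk, Ralene yonhasuy.

*gonfasug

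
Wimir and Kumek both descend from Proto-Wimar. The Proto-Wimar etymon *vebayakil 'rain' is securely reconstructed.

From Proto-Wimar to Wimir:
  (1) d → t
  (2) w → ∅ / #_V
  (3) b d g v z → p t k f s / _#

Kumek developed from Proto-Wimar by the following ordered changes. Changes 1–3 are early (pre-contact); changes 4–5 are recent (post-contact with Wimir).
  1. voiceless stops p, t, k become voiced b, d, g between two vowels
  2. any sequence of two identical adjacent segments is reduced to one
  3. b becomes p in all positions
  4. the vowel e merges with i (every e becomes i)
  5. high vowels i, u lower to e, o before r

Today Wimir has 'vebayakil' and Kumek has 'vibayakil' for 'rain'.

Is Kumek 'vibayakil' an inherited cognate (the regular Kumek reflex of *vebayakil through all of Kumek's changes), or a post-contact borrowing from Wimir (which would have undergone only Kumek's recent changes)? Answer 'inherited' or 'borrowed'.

If inherited, *vebayakil would pass through all of Kumek's changes:
Kumek: *vebayakil > vebayagil > vepayagil > vipayagil  (by intervocalic voicing, unconditioned shift, vowel merger)
If borrowed from Wimir 'vebayakil' after the early changes, it would undergo only the recent ones:
  rule 4 (vowel merger): vebayakil → vibayakil
  rule 5 (pre-rhotic lowering): no change (vibayakil)
  ⇒ as a loan: vibayakil
Kumek 'vibayakil' matches the loan outcome 'vibayakil', not the inherited 'vipayagil' — it skipped the early Kumek changes, so it was borrowed from Wimir.

borrowed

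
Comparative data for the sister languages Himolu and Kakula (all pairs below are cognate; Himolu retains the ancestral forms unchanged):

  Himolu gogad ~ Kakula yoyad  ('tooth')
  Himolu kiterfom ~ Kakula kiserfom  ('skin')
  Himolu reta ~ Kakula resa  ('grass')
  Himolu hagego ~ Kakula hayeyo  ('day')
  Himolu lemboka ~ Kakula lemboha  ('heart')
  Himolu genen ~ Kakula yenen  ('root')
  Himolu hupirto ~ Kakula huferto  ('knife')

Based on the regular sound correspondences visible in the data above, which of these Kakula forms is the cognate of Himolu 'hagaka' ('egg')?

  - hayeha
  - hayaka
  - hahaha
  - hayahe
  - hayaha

gogad ~ yoyad — Himolu g corresponds to Kakula y between vowels (before a back vowel).
lemboka ~ lemboha — Himolu k corresponds to Kakula h between vowels (before a back vowel).
Applying these to Himolu 'hagaka':
  hagaka → hayaka   (g→y between vowels (before a back vowel))
  hayaka → hayaha   (k→h between vowels (before a back vowel))
So the Kakula cognate is 'hayaha'.

hayaha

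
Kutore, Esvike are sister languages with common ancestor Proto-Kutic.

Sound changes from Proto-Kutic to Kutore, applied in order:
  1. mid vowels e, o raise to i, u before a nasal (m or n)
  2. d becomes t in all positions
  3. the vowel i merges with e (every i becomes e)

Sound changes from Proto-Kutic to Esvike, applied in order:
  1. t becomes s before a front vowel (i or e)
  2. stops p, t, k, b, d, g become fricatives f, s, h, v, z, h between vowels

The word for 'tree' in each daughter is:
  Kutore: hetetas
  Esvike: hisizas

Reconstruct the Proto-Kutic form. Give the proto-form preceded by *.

Position 2: Kutore has e, Esvike has i. Esvike preserves i here (none of its changes turn any other segment into i), so the proto-segment is *i.
Position 3: Kutore has t, Esvike has s. Taking the neighbouring segments as reconstructed: Kutore t could go back to *t or *d; Esvike s could go back to *t or *s — the one source consistent with every daughter is *t.
This points to *hitidas. Verify forward in each daughter:
Kutore: start from *hitidas.
  rule 1: no change — hitidas
  rule 2 (unconditioned shift): hitidas → hititas
  rule 3 (vowel merger): hititas → hetetas
  ⇒ Kutore hetetas
Esvike: *hitidas > hisidas > hisizas  (by palatalisation, intervocalic lenition)
Only *hitidas yields all of Kutore hetetas, Esvike hisizas.

*hitidas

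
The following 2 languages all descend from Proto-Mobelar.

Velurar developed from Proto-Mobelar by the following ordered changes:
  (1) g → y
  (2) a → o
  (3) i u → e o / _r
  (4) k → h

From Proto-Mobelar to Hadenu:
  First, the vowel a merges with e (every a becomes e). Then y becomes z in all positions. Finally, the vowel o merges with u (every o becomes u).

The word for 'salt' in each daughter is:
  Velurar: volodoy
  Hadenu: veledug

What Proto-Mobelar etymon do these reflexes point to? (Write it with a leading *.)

Position 6: Velurar has o, Hadenu has u. Taking the neighbouring segments as reconstructed: Velurar o could go back to *a or *o; Hadenu u could go back to *o or *u — the one source consistent with every daughter is *o.
Position 4: Velurar has o, Hadenu has e. Taking the neighbouring segments as reconstructed: Velurar o could go back to *a or *o; Hadenu e could go back to *a or *e — the one source consistent with every daughter is *a.
This points to *valadog. Verify forward in each daughter:
Velurar: *valadog
  valadog → valadoy   [unconditioned shift]
  valadoy → volodoy   [vowel merger]
  volodoy (rule 3 does not apply)
  volodoy (rule 4 does not apply)
  giving Velurar volodoy.
Hadenu: *valadog
  valadog → veledog   [vowel merger]
  veledog (rule 2 does not apply)
  veledog → veledug   [vowel merger]
  giving Hadenu veledug.
*valadog is the unique common source.

*valadog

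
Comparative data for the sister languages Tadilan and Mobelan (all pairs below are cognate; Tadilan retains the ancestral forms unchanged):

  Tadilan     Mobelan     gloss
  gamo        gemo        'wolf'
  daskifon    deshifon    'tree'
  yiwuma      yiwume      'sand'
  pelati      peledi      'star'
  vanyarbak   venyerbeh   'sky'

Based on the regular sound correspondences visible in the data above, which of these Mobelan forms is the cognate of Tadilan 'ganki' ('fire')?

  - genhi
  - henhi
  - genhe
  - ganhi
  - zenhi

vanyarbak ~ venyerbeh — Tadilan a corresponds to Mobelan e after a consonant, before a nasal.
daskifon ~ deshifon — Tadilan k corresponds to Mobelan h after a consonant, before a front vowel.
Applying these to Tadilan 'ganki':
  ganki → genki   (a→e after a consonant, before a nasal)
  genki → genhi   (k→h after a consonant, before a front vowel)
So the Mobelan cognate is 'genhi'.

genhi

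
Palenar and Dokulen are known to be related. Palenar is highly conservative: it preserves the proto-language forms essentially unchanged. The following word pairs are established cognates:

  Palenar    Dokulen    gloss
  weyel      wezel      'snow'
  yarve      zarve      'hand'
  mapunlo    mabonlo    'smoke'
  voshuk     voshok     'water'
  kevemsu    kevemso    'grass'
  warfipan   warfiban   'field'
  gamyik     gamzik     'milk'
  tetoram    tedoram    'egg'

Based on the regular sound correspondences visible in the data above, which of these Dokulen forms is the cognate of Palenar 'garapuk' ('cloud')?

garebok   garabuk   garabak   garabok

garabok

mapunlo ~ mabonlo — Palenar p corresponds to Dokulen b between vowels (before a back vowel).
voshuk ~ voshok — Palenar u corresponds to Dokulen o after a consonant, before a consonant other than r, m, n, p, b, f, v.
Applying these to Palenar 'garapuk':
  garapuk → garabuk   (p→b between vowels (before a back vowel))
  garabuk → garabok   (u→o after a consonant, before a consonant other than r, m, n, p, b, f, v)
So the Dokulen cognate is 'garabok'.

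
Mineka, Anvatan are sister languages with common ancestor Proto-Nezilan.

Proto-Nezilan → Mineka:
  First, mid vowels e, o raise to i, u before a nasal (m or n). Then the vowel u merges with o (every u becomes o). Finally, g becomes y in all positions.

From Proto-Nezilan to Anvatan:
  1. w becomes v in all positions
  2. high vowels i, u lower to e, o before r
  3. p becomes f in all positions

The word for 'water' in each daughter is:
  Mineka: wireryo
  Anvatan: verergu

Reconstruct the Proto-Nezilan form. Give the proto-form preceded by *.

*wirergu

Position 7: Mineka has o, Anvatan has u. Anvatan preserves u here (none of its changes turn any other segment into u), so the proto-segment is *u.
Position 6: Mineka has y, Anvatan has g. Anvatan preserves g here (none of its changes turn any other segment into g), so the proto-segment is *g.
Position 1: Mineka has w, Anvatan has v. Mineka preserves w here (none of its changes turn any other segment into w), so the proto-segment is *w.
Continuing position by position gives *wirergu; check it forward:
Mineka: *wirergu
  wirergu (rule 1 does not apply)
  wirergu → wirergo   [vowel merger]
  wirergo → wireryo   [unconditioned shift]
  giving Mineka wireryo.
Anvatan: start from *wirergu.
  rule 1 (unconditioned shift): wirergu → virergu
  rule 2 (pre-rhotic lowering): virergu → verergu
  rule 3: no change — verergu
  ⇒ Anvatan verergu
*wirergu is the unique common source.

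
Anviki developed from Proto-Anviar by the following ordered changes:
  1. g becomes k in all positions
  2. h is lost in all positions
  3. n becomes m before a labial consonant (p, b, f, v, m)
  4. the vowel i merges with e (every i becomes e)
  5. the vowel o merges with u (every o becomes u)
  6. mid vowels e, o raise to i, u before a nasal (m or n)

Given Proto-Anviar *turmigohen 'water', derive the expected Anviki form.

Anviki: start from *turmigohen.
  rule 1 (unconditioned shift): turmigohen → turmikohen
  rule 2 (h-loss): turmikohen → turmikoen
  rule 3: no change — turmikoen
  rule 4 (vowel merger): turmikoen → turmekoen
  rule 5 (vowel merger): turmekoen → turmekuen
  rule 6 (pre-nasal raising): turmekuen → turmekuin
  ⇒ Anviki turmekuin

turmekuin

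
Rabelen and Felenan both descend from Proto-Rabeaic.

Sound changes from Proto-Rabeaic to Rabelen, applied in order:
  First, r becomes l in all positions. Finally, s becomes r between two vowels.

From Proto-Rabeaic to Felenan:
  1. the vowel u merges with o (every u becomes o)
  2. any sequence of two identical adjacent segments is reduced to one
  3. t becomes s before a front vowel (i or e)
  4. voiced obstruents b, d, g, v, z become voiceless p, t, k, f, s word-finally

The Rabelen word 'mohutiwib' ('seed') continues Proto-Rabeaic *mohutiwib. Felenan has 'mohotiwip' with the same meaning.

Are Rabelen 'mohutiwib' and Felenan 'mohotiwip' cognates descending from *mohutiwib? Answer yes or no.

Derive the expected Felenan reflex of *mohutiwib:
Felenan: start from *mohutiwib.
  rule 1 (vowel merger): mohutiwib → mohotiwib
  rule 2: no change — mohotiwib
  rule 3 (palatalisation): mohotiwib → mohosiwib
  rule 4 (final devoicing): mohosiwib → mohosiwip
  ⇒ Felenan mohosiwip
The regular Felenan reflex would be 'mohosiwip', but the attested form is 'mohotiwip'. The correspondence is irregular, so they are not cognates (the Felenan form has a different source).

no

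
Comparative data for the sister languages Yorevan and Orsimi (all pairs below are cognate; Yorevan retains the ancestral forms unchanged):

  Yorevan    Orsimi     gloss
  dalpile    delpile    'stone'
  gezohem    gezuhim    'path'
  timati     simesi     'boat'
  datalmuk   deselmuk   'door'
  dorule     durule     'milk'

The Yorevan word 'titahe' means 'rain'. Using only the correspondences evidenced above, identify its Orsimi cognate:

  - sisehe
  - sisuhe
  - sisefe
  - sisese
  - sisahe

timati ~ simesi — Yorevan t corresponds to Orsimi s word-initially before a front vowel.
datalmuk ~ deselmuk — Yorevan t corresponds to Orsimi s between vowels (before a back vowel).
dalpile ~ delpile, timati ~ simesi — Yorevan a corresponds to Orsimi e after a consonant, before a consonant other than r, m, n, p, b, f, v.
Applying these to Yorevan 'titahe':
  titahe → sitahe   (t→s word-initially before a front vowel)
  sitahe → sisahe   (t→s between vowels (before a back vowel))
  sisahe → sisehe   (a→e after a consonant, before a consonant other than r, m, n, p, b, f, v)
So the Orsimi cognate is 'sisehe'.

sisehe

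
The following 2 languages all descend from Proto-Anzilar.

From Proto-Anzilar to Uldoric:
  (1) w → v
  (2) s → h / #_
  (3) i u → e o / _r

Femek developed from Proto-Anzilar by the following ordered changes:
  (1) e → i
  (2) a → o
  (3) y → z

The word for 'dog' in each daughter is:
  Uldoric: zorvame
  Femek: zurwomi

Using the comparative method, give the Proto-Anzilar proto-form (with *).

*zurwame

Position 4: Uldoric has v, Femek has w. Femek preserves w here (none of its changes turn any other segment into w), so the proto-segment is *w.
Position 5: Uldoric has a, Femek has o. Uldoric preserves a here (none of its changes turn any other segment into a), so the proto-segment is *a.
Continuing position by position gives *zurwame; check it forward:
Uldoric: *zurwame
  zurwame → zurvame   [unconditioned shift]
  zurvame (rule 2 does not apply)
  zurvame → zorvame   [pre-rhotic lowering]
  giving Uldoric zorvame.
Femek: *zurwame > zurwami > zurwomi  (by vowel merger, vowel merger)
No other proto-form is consistent with every reflex, so the reconstruction is *zurwame.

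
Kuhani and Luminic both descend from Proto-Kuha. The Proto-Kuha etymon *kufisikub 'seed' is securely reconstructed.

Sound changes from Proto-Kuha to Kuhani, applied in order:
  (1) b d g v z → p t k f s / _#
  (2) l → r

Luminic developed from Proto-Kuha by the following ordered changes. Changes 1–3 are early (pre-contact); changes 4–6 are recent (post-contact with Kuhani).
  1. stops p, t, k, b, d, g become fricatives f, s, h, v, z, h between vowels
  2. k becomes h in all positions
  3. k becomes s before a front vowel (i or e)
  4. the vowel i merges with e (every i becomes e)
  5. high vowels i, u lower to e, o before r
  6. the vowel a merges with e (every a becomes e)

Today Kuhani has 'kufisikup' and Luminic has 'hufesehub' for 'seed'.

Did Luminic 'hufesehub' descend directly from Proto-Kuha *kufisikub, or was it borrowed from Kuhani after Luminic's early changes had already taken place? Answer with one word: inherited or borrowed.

If inherited, *kufisikub would pass through all of Luminic's changes:
Luminic: *kufisikub
  kufisikub → kufisihub   [intervocalic lenition]
  kufisihub → hufisihub   [unconditioned shift]
  hufisihub (rule 3 does not apply)
  hufisihub → hufesehub   [vowel merger]
  hufesehub (rule 5 does not apply)
  hufesehub (rule 6 does not apply)
  giving Luminic hufesehub.
If borrowed from Kuhani 'kufisikup' after the early changes, it would undergo only the recent ones:
  rule 4 (vowel merger): kufisikup → kufesekup
  rule 5 (pre-rhotic lowering): no change (kufesekup)
  rule 6 (vowel merger): no change (kufesekup)
  ⇒ as a loan: kufesekup
Luminic 'hufesehub' matches the inherited outcome exactly, so it is an inherited cognate, not a loan.

inherited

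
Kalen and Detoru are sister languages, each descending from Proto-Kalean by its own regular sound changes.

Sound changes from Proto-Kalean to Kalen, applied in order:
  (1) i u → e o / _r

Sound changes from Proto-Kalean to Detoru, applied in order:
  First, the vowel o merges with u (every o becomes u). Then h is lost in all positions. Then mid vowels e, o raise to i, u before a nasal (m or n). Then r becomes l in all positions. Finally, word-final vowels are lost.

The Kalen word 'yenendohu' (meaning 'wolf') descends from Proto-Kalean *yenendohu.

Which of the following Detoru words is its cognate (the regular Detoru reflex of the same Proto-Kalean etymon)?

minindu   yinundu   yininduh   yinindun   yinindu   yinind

Detoru: *yenendohu > yenenduhu > yenenduu > yininduu > yinindu  (by vowel merger, h-loss, pre-nasal raising, apocope)
Among the options, 'yinindu' alone shows every Detoru change applied in order.

yinindu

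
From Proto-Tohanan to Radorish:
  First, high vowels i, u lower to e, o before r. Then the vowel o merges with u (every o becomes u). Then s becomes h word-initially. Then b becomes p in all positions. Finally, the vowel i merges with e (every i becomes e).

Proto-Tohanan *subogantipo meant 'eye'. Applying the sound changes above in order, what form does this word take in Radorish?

hupugantepu

Radorish: *subogantipo
  subogantipo (rule 1 does not apply)
  subogantipo → subugantipu   [vowel merger]
  subugantipu → hubugantipu   [debuccalisation]
  hubugantipu → hupugantipu   [unconditioned shift]
  hupugantipu → hupugantepu   [vowel merger]
  giving Radorish hupugantepu.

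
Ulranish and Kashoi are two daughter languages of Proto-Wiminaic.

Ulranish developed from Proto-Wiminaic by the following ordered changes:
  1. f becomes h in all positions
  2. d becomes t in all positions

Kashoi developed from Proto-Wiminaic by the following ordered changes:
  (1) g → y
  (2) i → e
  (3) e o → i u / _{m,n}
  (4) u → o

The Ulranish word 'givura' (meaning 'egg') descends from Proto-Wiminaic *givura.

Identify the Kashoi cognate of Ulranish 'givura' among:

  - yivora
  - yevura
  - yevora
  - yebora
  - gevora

Kashoi: *givura > yivura > yevura > yevora  (by unconditioned shift, vowel merger, vowel merger)
Only 'yevora' matches the regular Kashoi development of *givura.

yevora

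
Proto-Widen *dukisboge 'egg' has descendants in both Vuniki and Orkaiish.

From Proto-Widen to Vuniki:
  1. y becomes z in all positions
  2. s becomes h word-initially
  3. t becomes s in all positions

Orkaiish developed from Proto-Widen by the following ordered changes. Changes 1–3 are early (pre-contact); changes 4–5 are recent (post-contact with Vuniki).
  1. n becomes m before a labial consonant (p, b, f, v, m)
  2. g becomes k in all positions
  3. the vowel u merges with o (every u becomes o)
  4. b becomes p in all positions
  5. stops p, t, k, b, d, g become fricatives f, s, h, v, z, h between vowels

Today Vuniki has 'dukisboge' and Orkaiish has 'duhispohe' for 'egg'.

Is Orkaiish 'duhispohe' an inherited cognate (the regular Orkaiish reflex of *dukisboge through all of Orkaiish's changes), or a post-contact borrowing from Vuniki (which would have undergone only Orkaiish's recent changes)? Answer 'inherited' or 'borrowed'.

borrowed

If inherited, *dukisboge would pass through all of Orkaiish's changes:
Orkaiish: *dukisboge > dukisboke > dokisboke > dokispoke > dohispohe  (by unconditioned shift, vowel merger, unconditioned shift, intervocalic lenition)
If borrowed from Vuniki 'dukisboge' after the early changes, it would undergo only the recent ones:
  rule 4 (unconditioned shift): dukisboge → dukispoge
  rule 5 (intervocalic lenition): dukispoge → duhispohe
  ⇒ as a loan: duhispohe
Orkaiish 'duhispohe' matches the loan outcome 'duhispohe', not the inherited 'dohispohe' — it skipped the early Orkaiish changes, so it was borrowed from Vuniki.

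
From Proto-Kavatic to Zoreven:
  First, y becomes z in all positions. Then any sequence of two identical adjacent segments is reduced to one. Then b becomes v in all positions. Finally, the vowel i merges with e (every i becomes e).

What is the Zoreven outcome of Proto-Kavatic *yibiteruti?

Zoreven: *yibiteruti > zibiteruti > ziviteruti > zeveterute  (by unconditioned shift, unconditioned shift, vowel merger)

zeveterute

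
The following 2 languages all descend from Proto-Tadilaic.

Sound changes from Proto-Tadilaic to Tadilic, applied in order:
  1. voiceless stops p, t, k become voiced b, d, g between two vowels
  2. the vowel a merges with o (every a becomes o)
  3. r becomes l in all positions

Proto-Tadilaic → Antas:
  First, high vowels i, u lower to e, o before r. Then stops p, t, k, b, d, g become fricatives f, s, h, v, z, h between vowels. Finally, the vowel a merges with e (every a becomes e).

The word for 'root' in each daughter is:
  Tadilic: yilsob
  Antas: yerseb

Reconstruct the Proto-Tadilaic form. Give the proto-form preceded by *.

*yirsab

Position 5: Tadilic has o, Antas has e. Taking the neighbouring segments as reconstructed: Tadilic o could go back to *a or *o; Antas e could go back to *a or *e — the one source consistent with every daughter is *a.
Position 2: Tadilic has i, Antas has e. Tadilic preserves i here (none of its changes turn any other segment into i), so the proto-segment is *i.
Verify the candidate proto-form against each daughter:
Tadilic: *yirsab
  yirsab (rule 1 does not apply)
  yirsab → yirsob   [vowel merger]
  yirsob → yilsob   [unconditioned shift]
  giving Tadilic yilsob.
Antas: *yirsab
  yirsab → yersab   [pre-rhotic lowering]
  yersab (rule 2 does not apply)
  yersab → yerseb   [vowel merger]
  giving Antas yerseb.
*yirsab is the unique common source.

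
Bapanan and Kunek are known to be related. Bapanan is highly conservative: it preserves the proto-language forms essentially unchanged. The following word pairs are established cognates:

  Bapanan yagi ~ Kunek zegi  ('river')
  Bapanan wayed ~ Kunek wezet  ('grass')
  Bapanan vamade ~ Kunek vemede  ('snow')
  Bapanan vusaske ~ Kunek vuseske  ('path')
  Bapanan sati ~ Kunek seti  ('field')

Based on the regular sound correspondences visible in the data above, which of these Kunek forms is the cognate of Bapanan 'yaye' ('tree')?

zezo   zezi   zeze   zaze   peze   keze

yagi ~ zegi — Bapanan y corresponds to Kunek z word-initially before a back vowel.
yagi ~ zegi, wayed ~ wezet — Bapanan a corresponds to Kunek e after a consonant, before a consonant other than r, m, n, p, b, f, v.
wayed ~ wezet — Bapanan y corresponds to Kunek z between vowels (before a front vowel).
Applying these to Bapanan 'yaye':
  yaye → zaye   (y→z word-initially before a back vowel)
  zaye → zeye   (a→e after a consonant, before a consonant other than r, m, n, p, b, f, v)
  zeye → zeze   (y→z between vowels (before a front vowel))
So the Kunek cognate is 'zeze'.

zeze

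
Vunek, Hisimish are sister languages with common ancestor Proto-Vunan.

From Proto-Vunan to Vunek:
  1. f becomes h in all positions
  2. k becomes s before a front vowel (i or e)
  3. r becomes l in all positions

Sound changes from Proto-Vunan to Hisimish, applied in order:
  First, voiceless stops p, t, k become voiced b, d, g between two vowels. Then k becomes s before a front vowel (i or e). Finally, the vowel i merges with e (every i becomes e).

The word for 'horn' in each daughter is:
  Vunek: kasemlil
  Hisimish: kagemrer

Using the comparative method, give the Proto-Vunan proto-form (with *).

*kakemrir

Position 6: Vunek has l, Hisimish has r. Hisimish preserves r here (none of its changes turn any other segment into r), so the proto-segment is *r.
Position 7: Vunek has i, Hisimish has e. Vunek preserves i here (none of its changes turn any other segment into i), so the proto-segment is *i.
Continuing position by position gives *kakemrir; check it forward:
Vunek: *kakemrir
  kakemrir (rule 1 does not apply)
  kakemrir → kasemrir   [palatalisation]
  kasemrir → kasemlil   [unconditioned shift]
  giving Vunek kasemlil.
Hisimish: *kakemrir
  kakemrir → kagemrir   [intervocalic voicing]
  kagemrir (rule 2 does not apply)
  kagemrir → kagemrer   [vowel merger]
  giving Hisimish kagemrer.
No other proto-form is consistent with every reflex, so the reconstruction is *kakemrir.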